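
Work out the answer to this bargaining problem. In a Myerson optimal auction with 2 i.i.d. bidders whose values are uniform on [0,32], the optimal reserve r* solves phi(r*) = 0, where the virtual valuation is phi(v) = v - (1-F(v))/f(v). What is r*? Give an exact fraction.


Step 1: For U[0,32], F(v) = v/32 and f(v) = 1/32
Step 2: phi(v) = v - (1 - v/32)/(1/32) = v - (32 - v) = 2v - 32
Step 3: Set phi(r*) = 0: 2r* - 32 = 0
Step 4: r* = 32/2 = 16 (the number of bidders n = 2 does not enter)

16


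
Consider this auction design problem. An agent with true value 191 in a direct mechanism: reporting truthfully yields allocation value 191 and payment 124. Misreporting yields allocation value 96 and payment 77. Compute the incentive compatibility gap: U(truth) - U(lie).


Step 1: U(truth) = value - payment = 191 - 124 = 67
Step 2: U(lie) = allocation - payment = 96 - 77 = 19
Step 3: IC gap = 67 - 19 = 48

48


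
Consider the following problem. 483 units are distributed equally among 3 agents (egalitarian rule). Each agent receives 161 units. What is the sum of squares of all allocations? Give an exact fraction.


Step 1: Each agent's share = 483/3 = 161
Step 2: Square of each share = (161)^2 = 25921
Step 3: Sum of squares = 3 * 25921 = 77763

77763


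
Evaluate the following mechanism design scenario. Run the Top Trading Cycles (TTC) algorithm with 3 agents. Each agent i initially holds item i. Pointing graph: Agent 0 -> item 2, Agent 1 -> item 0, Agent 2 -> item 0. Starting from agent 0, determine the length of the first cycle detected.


Step 1: Trace the pointer graph from agent 0: 0 -> 2 -> 0
Step 2: A cycle is detected when we revisit agent 0
Step 3: The cycle is: 0 -> 2 -> 0
Step 4: Cycle length = 2

2


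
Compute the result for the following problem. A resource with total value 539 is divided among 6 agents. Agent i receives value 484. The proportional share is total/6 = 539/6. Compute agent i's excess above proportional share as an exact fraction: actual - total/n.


Step 1: Proportional share = 539/6
Step 2: Agent's actual allocation = 484
Step 3: Excess = 484 - 539/6 = 2365/6

2365/6


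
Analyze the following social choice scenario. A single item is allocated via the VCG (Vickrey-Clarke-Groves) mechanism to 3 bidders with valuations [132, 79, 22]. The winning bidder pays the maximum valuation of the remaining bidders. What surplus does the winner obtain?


Step 1: The winner is the agent with the highest value: agent 0 with value 132
Step 2: Values of other agents: [79, 22]
Step 3: VCG payment = max of others' values = 79
Step 4: Surplus = 132 - 79 = 53

53


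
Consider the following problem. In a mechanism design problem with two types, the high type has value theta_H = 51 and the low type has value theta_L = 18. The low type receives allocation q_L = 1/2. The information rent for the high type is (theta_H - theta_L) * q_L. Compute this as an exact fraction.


Step 1: theta_H - theta_L = 51 - 18 = 33
Step 2: Information rent = (theta_H - theta_L) * q_L
Step 3: = 33 * 1/2
Step 4: = 33/2

33/2


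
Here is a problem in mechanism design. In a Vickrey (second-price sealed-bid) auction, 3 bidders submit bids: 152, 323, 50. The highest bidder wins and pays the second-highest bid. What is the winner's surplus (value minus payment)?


Step 1: Sort bids in descending order: 323, 152, 50
Step 2: The winning bid is the highest: 323
Step 3: The payment equals the second-highest bid: 152
Step 4: Surplus = winner's bid - payment = 323 - 152 = 171

171


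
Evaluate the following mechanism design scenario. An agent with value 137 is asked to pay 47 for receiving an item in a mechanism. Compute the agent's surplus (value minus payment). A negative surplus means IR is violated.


Step 1: Surplus = value - payment = 137 - 47 = 90
Step 2: IR is satisfied (surplus >= 0)

90


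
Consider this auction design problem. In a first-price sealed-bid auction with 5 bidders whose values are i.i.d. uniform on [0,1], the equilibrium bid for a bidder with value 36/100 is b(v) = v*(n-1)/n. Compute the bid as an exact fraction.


Step 1: The symmetric BNE bidding function is b(v) = v * (n-1) / n
Step 2: Substitute v = 9/25 and n = 5
Step 3: b = 9/25 * 4/5
Step 4: b = 36/125

36/125


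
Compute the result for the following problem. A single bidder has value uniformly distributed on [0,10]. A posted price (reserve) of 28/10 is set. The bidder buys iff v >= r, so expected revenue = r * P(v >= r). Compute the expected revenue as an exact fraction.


Step 1: Posted price r = 14/5, value support [0,10]
Step 2: P(v >= r) = (10 - 14/5)/10 = 18/25
Step 3: Expected revenue = r * P(v >= r) = 14/5 * 18/25
Step 4: Revenue = 252/125

252/125


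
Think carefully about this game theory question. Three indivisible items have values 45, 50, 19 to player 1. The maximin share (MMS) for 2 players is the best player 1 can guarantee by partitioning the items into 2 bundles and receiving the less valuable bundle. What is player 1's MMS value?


Step 1: Item values = 45, 50, 19
Step 2: Enumerate all 2-bundle partitions and take the smaller bundle:
  Partition 1: {45} vs {50,19} -> bundles 45, 69; min = 45
  Partition 2: {50} vs {45,19} -> bundles 50, 64; min = 50
  Partition 3: {19} vs {45,50} -> bundles 19, 95; min = 19
Step 3: MMS = max(45, 50, 19) = 50

50


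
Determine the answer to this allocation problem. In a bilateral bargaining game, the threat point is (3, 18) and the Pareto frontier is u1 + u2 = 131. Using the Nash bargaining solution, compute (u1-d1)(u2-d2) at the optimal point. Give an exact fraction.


Step 1: The Nash solution splits surplus symmetrically above the disagreement point
Step 2: u1 = (total + d1 - d2)/2 = (131 + 3 - 18)/2 = 58
Step 3: u2 = (total - d1 + d2)/2 = (131 - 3 + 18)/2 = 73
Step 4: Nash product = (58 - 3) * (73 - 18)
Step 5: = 55 * 55 = 3025

3025


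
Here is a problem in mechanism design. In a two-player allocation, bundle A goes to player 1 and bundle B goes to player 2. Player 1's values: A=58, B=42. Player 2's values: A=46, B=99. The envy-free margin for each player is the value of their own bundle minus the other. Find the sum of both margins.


Step 1: Player 1's margin = v1(A) - v1(B) = 58 - 42 = 16
Step 2: Player 2's margin = v2(B) - v2(A) = 99 - 46 = 53
Step 3: Total margin = 16 + 53 = 69

69


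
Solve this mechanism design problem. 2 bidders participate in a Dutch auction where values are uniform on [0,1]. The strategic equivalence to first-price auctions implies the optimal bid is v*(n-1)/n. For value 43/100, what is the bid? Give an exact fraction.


Step 1: Dutch auctions are strategically equivalent to first-price auctions
Step 2: The equilibrium bid is b(v) = v*(n-1)/n
Step 3: b = 43/100 * 1/2
Step 4: b = 43/200

43/200


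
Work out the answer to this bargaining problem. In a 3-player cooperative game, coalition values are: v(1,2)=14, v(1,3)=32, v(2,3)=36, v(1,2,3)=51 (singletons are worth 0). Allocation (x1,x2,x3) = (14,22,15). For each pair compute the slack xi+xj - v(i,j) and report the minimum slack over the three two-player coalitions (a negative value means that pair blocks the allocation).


Step 1: Slack for coalition (1,2): x1+x2 - v12 = 36 - 14 = 22
Step 2: Slack for coalition (1,3): x1+x3 - v13 = 29 - 32 = -3
Step 3: Slack for coalition (2,3): x2+x3 - v23 = 37 - 36 = 1
Step 4: Minimum slack = min(22, -3, 1) = -3, attained by (1,3); coalition (1,3) can block (slack < 0), so the allocation is not in the core

-3


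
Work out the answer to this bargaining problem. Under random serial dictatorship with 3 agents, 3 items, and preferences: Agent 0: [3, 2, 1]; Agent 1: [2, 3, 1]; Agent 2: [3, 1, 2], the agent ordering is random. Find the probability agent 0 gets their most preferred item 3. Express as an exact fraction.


Step 1: Agent 0 wants item 3
Step 2: There are 6 possible orderings of agents
Step 3: In 3 orderings, agent 0 gets item 3
Step 4: Probability = 3/6 = 1/2

1/2


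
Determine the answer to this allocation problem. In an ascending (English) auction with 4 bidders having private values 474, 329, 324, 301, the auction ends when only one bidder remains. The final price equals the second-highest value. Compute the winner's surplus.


Step 1: Identify the highest value: 474
Step 2: Identify the second-highest value: 329
Step 3: The final price = second-highest value = 329
Step 4: Surplus = 474 - 329 = 145

145


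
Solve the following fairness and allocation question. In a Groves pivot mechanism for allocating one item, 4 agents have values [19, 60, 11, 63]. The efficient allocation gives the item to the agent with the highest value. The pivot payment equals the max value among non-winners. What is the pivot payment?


Step 1: The efficient winner is agent 3 with value 63
Step 2: Other agents' values: [19, 60, 11]
Step 3: Pivot payment = max(others) = 60
Step 4: The winner pays 60

60


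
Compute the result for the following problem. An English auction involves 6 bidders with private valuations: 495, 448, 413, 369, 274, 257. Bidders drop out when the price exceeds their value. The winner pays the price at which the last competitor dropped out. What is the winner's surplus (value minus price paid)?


Step 1: Identify the highest value: 495
Step 2: Identify the second-highest value: 448
Step 3: The final price = second-highest value = 448
Step 4: Surplus = 495 - 448 = 47

47


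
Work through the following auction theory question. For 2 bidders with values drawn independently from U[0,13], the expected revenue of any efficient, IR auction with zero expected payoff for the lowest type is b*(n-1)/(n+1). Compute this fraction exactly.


Step 1: By Revenue Equivalence, expected revenue = b*(n-1)/(n+1)
Step 2: Substituting n = 2, b = 13
Step 3: Revenue = 13*(2-1)/(2+1) = 13*1/3
Step 4: Revenue = 13/3

13/3


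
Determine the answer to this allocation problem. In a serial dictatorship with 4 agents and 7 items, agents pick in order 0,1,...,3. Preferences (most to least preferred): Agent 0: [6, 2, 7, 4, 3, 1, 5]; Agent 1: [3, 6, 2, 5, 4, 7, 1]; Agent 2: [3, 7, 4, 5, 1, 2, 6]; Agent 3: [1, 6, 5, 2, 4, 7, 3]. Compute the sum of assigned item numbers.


Step 1: Agent 0 picks item 6
Step 2: Agent 1 picks item 3
Step 3: Agent 2 picks item 7
Step 4: Agent 3 picks item 1
Step 5: Sum = 6 + 3 + 7 + 1 = 17

17


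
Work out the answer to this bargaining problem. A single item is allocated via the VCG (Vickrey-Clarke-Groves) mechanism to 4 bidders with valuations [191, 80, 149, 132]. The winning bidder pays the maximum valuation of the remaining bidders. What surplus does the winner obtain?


Step 1: The winner is the agent with the highest value: agent 0 with value 191
Step 2: Values of other agents: [80, 149, 132]
Step 3: VCG payment = max of others' values = 149
Step 4: Surplus = 191 - 149 = 42

42


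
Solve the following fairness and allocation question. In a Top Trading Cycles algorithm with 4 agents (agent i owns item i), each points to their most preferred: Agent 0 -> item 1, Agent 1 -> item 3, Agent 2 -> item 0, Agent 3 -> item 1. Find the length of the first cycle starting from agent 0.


Step 1: Trace the pointer graph from agent 0: 0 -> 1 -> 3 -> 1
Step 2: A cycle is detected when we revisit agent 1
Step 3: The cycle is: 1 -> 3 -> 1
Step 4: Cycle length = 2

2


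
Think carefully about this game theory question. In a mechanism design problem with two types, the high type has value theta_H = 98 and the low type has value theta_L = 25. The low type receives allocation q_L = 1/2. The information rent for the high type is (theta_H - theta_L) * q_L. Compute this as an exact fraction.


Step 1: theta_H - theta_L = 98 - 25 = 73
Step 2: Information rent = (theta_H - theta_L) * q_L
Step 3: = 73 * 1/2
Step 4: = 73/2

73/2


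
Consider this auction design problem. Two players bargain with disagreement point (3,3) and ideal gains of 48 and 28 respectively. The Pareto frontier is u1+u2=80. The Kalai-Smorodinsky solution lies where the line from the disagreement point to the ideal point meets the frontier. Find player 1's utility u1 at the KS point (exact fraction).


Step 1: At the KS point, (u1-d1)/r1 = (u2-d2)/r2 = t and u1+u2 = 80
Step 2: u1 = d1 + r1*t and u2 = d2 + r2*t, so (d1 + r1*t) + (d2 + r2*t) = 80
Step 3: t = (80 - 3 - 3)/(48 + 28) = 74/76 = 37/38
Step 4: u1 = d1 + r1*t = 3 + 48 * 37/38 = 945/19
Step 5: (Check: u2 = d2 + r2*t = 575/19; u1+u2 = 945/19 + 575/19 = 80, on the frontier.)

945/19


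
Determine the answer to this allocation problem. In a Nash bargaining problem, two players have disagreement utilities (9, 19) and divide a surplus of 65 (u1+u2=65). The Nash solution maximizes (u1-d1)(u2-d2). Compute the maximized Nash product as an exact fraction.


Step 1: The Nash solution splits surplus symmetrically above the disagreement point
Step 2: u1 = (total + d1 - d2)/2 = (65 + 9 - 19)/2 = 55/2
Step 3: u2 = (total - d1 + d2)/2 = (65 - 9 + 19)/2 = 75/2
Step 4: Nash product = (55/2 - 9) * (75/2 - 19)
Step 5: = 37/2 * 37/2 = 1369/4

1369/4


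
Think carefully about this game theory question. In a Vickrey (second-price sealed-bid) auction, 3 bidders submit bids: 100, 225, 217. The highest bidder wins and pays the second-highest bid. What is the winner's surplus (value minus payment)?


Step 1: Sort bids in descending order: 225, 217, 100
Step 2: The winning bid is the highest: 225
Step 3: The payment equals the second-highest bid: 217
Step 4: Surplus = winner's bid - payment = 225 - 217 = 8

8


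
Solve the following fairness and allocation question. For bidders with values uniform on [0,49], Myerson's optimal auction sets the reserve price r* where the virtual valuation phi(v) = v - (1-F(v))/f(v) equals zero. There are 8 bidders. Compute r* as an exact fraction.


Step 1: For U[0,49], F(v) = v/49 and f(v) = 1/49
Step 2: phi(v) = v - (1 - v/49)/(1/49) = v - (49 - v) = 2v - 49
Step 3: Set phi(r*) = 0: 2r* - 49 = 0
Step 4: r* = 49/2 (the number of bidders n = 8 does not enter)

49/2


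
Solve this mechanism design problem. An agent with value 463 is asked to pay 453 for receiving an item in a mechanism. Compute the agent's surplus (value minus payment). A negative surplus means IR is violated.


Step 1: Surplus = value - payment = 463 - 453 = 10
Step 2: IR is satisfied (surplus >= 0)

10


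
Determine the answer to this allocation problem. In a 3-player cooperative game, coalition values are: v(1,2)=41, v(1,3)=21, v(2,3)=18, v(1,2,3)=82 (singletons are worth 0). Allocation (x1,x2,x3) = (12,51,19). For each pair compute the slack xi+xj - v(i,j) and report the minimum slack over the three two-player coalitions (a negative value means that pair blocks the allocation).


Step 1: Slack for coalition (1,2): x1+x2 - v12 = 63 - 41 = 22
Step 2: Slack for coalition (1,3): x1+x3 - v13 = 31 - 21 = 10
Step 3: Slack for coalition (2,3): x2+x3 - v23 = 70 - 18 = 52
Step 4: Minimum slack = min(22, 10, 52) = 10, attained by (1,3); no pair can gain by deviating, so the allocation is in the core

10


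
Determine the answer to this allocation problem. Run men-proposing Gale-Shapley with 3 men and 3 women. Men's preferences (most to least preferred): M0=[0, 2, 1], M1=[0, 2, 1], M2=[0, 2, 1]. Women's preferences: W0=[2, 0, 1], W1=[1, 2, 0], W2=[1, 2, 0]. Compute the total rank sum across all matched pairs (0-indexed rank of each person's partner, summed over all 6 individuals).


Step 1: Run Gale-Shapley (men propose, women hold best offer):
  M0 proposes to W0; she accepts
  M1 proposes to W0; rejected
  M1 proposes to W2; she accepts
  M2 proposes to W0; she switches from M0
  M0 proposes to W2; rejected
  M0 proposes to W1; she accepts
Step 2: Final matching: W0-M2, W1-M0, W2-M1
Step 3: 0-indexed ranks (man's rank of his match, then woman's): 0 + 0 + 2 + 2 + 1 + 0
Step 4: Total rank sum = 5

5


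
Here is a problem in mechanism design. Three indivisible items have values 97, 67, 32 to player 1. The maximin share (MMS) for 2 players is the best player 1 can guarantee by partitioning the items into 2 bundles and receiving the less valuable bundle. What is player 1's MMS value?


Step 1: Item values = 97, 67, 32
Step 2: Enumerate all 2-bundle partitions and take the smaller bundle:
  Partition 1: {97} vs {67,32} -> bundles 97, 99; min = 97
  Partition 2: {67} vs {97,32} -> bundles 67, 129; min = 67
  Partition 3: {32} vs {97,67} -> bundles 32, 164; min = 32
Step 3: MMS = max(97, 67, 32) = 97

97


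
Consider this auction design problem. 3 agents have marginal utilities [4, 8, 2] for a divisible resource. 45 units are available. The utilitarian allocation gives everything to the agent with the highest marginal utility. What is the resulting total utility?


Step 1: The marginal utilities are [4, 8, 2]
Step 2: The highest marginal utility is 8
Step 3: All 45 units go to that agent
Step 4: Total utility = 8 * 45 = 360

360


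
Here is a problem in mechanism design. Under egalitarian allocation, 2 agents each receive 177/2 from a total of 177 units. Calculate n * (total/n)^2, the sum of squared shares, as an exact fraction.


Step 1: Each agent's share = 177/2
Step 2: Square of each share = (177/2)^2 = 31329/4
Step 3: Sum of squares = 2 * 31329/4 = 31329/2

31329/2


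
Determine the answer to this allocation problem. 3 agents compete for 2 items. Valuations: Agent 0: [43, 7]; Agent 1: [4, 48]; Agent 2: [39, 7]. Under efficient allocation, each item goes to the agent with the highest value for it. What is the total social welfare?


Step 1: For each item, find the maximum value among all agents.
Step 2: Item 0 -> Agent 0 (value 43)
Step 3: Item 1 -> Agent 1 (value 48)
Step 4: Total welfare = 43 + 48 = 91

91


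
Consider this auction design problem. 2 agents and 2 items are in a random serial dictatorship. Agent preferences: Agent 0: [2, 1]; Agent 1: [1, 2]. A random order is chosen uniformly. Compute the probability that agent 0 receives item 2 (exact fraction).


Step 1: Agent 0 wants item 2
Step 2: There are 2 possible orderings of agents
Step 3: In 2 orderings, agent 0 gets item 2
Step 4: Probability = 2/2 = 1

1


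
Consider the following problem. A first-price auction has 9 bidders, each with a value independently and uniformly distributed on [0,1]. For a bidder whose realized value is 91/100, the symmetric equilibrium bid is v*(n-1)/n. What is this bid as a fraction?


Step 1: The symmetric BNE bidding function is b(v) = v * (n-1) / n
Step 2: Substitute v = 91/100 and n = 9
Step 3: b = 91/100 * 8/9
Step 4: b = 182/225

182/225


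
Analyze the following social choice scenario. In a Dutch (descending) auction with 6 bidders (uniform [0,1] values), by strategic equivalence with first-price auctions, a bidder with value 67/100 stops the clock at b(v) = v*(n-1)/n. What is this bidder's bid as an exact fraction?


Step 1: Dutch auctions are strategically equivalent to first-price auctions
Step 2: The equilibrium bid is b(v) = v*(n-1)/n
Step 3: b = 67/100 * 5/6
Step 4: b = 67/120

67/120


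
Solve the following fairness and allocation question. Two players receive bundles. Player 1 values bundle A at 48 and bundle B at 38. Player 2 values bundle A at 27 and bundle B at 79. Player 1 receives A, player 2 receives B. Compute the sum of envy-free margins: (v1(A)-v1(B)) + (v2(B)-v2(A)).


Step 1: Player 1's margin = v1(A) - v1(B) = 48 - 38 = 10
Step 2: Player 2's margin = v2(B) - v2(A) = 79 - 27 = 52
Step 3: Total margin = 10 + 52 = 62

62


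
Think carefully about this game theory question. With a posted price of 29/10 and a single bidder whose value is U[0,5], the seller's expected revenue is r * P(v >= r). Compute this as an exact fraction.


Step 1: Posted price r = 29/10, value support [0,5]
Step 2: P(v >= r) = (5 - 29/10)/5 = 21/50
Step 3: Expected revenue = r * P(v >= r) = 29/10 * 21/50
Step 4: Revenue = 609/500

609/500


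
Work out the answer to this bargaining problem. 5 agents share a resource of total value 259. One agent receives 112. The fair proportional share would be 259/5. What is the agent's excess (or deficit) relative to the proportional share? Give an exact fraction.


Step 1: Proportional share = 259/5
Step 2: Agent's actual allocation = 112
Step 3: Excess = 112 - 259/5 = 301/5

301/5


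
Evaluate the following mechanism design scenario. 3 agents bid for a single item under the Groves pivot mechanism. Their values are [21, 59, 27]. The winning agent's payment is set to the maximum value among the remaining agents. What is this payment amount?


Step 1: The efficient winner is agent 1 with value 59
Step 2: Other agents' values: [21, 27]
Step 3: Pivot payment = max(others) = 27
Step 4: The winner pays 27

27


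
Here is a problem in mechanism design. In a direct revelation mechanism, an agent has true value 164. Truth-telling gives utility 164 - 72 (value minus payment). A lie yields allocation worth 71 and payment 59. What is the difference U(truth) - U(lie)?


Step 1: U(truth) = value - payment = 164 - 72 = 92
Step 2: U(lie) = allocation - payment = 71 - 59 = 12
Step 3: IC gap = 92 - 12 = 80

80


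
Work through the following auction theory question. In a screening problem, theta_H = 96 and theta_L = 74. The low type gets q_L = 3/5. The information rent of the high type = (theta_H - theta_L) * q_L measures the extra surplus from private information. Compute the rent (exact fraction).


Step 1: theta_H - theta_L = 96 - 74 = 22
Step 2: Information rent = (theta_H - theta_L) * q_L
Step 3: = 22 * 3/5
Step 4: = 66/5

66/5


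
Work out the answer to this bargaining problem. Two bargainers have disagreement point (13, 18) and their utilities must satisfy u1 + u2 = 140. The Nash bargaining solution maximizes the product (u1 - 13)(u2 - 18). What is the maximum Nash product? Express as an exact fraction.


Step 1: The Nash solution splits surplus symmetrically above the disagreement point
Step 2: u1 = (total + d1 - d2)/2 = (140 + 13 - 18)/2 = 135/2
Step 3: u2 = (total - d1 + d2)/2 = (140 - 13 + 18)/2 = 145/2
Step 4: Nash product = (135/2 - 13) * (145/2 - 18)
Step 5: = 109/2 * 109/2 = 11881/4

11881/4


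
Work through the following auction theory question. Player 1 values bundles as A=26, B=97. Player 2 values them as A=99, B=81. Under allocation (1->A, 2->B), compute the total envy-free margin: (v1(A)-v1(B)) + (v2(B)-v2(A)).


Step 1: Player 1's margin = v1(A) - v1(B) = 26 - 97 = -71
Step 2: Player 2's margin = v2(B) - v2(A) = 81 - 99 = -18
Step 3: Total margin = -71 + -18 = -89

-89


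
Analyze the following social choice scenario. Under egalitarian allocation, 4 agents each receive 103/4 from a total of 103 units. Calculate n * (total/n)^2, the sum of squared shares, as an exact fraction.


Step 1: Each agent's share = 103/4
Step 2: Square of each share = (103/4)^2 = 10609/16
Step 3: Sum of squares = 4 * 10609/16 = 10609/4

10609/4


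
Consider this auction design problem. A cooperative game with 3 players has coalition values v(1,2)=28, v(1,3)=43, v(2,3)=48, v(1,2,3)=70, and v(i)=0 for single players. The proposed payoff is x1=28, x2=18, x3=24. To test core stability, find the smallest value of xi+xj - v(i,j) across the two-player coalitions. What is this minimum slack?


Step 1: Slack for coalition (1,2): x1+x2 - v12 = 46 - 28 = 18
Step 2: Slack for coalition (1,3): x1+x3 - v13 = 52 - 43 = 9
Step 3: Slack for coalition (2,3): x2+x3 - v23 = 42 - 48 = -6
Step 4: Minimum slack = min(18, 9, -6) = -6, attained by (2,3); coalition (2,3) can block (slack < 0), so the allocation is not in the core

-6


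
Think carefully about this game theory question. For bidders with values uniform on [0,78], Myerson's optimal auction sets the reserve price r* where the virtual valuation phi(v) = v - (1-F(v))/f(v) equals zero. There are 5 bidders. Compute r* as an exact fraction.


Step 1: For U[0,78], F(v) = v/78 and f(v) = 1/78
Step 2: phi(v) = v - (1 - v/78)/(1/78) = v - (78 - v) = 2v - 78
Step 3: Set phi(r*) = 0: 2r* - 78 = 0
Step 4: r* = 78/2 = 39 (the number of bidders n = 5 does not enter)

39


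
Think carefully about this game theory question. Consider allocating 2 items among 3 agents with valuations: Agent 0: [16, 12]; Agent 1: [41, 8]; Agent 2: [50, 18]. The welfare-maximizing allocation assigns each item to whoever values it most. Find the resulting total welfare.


Step 1: For each item, find the maximum value among all agents.
Step 2: Item 0 -> Agent 2 (value 50)
Step 3: Item 1 -> Agent 2 (value 18)
Step 4: Total welfare = 50 + 18 = 68

68


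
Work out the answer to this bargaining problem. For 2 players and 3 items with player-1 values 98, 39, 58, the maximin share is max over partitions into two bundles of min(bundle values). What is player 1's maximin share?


Step 1: Item values = 98, 39, 58
Step 2: Enumerate all 2-bundle partitions and take the smaller bundle:
  Partition 1: {98} vs {39,58} -> bundles 98, 97; min = 97
  Partition 2: {39} vs {98,58} -> bundles 39, 156; min = 39
  Partition 3: {58} vs {98,39} -> bundles 58, 137; min = 58
Step 3: MMS = max(97, 39, 58) = 97

97


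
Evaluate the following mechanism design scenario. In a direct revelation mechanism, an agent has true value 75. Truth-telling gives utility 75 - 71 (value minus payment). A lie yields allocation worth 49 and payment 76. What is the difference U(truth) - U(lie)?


Step 1: U(truth) = value - payment = 75 - 71 = 4
Step 2: U(lie) = allocation - payment = 49 - 76 = -27
Step 3: IC gap = 4 - (-27) = 31

31


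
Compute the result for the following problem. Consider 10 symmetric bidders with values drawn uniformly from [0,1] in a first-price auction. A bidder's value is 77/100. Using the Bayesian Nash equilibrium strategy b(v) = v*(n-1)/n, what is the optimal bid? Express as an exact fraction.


Step 1: The symmetric BNE bidding function is b(v) = v * (n-1) / n
Step 2: Substitute v = 77/100 and n = 10
Step 3: b = 77/100 * 9/10
Step 4: b = 693/1000

693/1000


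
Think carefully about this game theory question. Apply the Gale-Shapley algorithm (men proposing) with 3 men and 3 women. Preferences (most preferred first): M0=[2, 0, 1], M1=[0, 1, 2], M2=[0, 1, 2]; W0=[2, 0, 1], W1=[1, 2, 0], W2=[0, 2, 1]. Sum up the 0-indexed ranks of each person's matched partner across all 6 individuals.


Step 1: Run Gale-Shapley (men propose, women hold best offer):
  M0 proposes to W2; she accepts
  M1 proposes to W0; she accepts
  M2 proposes to W0; she switches from M1
  M1 proposes to W1; she accepts
Step 2: Final matching: W0-M2, W1-M1, W2-M0
Step 3: 0-indexed ranks (man's rank of his match, then woman's): 0 + 0 + 1 + 0 + 0 + 0
Step 4: Total rank sum = 1

1


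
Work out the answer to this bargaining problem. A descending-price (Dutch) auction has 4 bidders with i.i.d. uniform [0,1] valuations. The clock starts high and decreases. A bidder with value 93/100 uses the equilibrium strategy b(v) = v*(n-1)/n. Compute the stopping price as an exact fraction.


Step 1: Dutch auctions are strategically equivalent to first-price auctions
Step 2: The equilibrium bid is b(v) = v*(n-1)/n
Step 3: b = 93/100 * 3/4
Step 4: b = 279/400

279/400


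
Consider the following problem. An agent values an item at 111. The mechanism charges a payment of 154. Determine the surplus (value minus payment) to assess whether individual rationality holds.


Step 1: Surplus = value - payment = 111 - 154 = -43
Step 2: IR is violated (surplus < 0)

-43


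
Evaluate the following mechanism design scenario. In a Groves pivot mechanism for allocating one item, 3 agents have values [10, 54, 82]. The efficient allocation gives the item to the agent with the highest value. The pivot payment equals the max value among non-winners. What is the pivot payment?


Step 1: The efficient winner is agent 2 with value 82
Step 2: Other agents' values: [10, 54]
Step 3: Pivot payment = max(others) = 54
Step 4: The winner pays 54

54


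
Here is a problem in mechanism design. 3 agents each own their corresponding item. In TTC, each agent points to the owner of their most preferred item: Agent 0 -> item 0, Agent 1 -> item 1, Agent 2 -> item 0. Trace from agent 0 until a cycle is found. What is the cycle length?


Step 1: Trace the pointer graph from agent 0: 0 -> 0
Step 2: A cycle is detected when we revisit agent 0
Step 3: The cycle is: 0 -> 0
Step 4: Cycle length = 1

1


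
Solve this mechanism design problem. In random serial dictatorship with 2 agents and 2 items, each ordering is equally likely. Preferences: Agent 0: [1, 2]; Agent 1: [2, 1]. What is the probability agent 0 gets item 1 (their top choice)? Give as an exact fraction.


Step 1: Agent 0 wants item 1
Step 2: There are 2 possible orderings of agents
Step 3: In 2 orderings, agent 0 gets item 1
Step 4: Probability = 2/2 = 1

1


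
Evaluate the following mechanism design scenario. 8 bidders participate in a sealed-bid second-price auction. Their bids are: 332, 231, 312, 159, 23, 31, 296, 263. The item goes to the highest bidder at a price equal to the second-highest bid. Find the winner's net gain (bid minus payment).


Step 1: Sort bids in descending order: 332, 312, 296, 263, 231, 159, 31, 23
Step 2: The winning bid is the highest: 332
Step 3: The payment equals the second-highest bid: 312
Step 4: Surplus = winner's bid - payment = 332 - 312 = 20

20


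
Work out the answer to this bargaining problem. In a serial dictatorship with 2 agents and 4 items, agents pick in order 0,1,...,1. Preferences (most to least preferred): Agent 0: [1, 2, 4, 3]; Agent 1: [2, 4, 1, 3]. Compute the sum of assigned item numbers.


Step 1: Agent 0 picks item 1
Step 2: Agent 1 picks item 2
Step 3: Sum = 1 + 2 = 3

3


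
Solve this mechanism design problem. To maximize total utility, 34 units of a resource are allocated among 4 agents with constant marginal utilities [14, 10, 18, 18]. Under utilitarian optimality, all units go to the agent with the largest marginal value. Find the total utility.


Step 1: The marginal utilities are [14, 10, 18, 18]
Step 2: The highest marginal utility is 18
Step 3: All 34 units go to that agent
Step 4: Total utility = 18 * 34 = 612

612


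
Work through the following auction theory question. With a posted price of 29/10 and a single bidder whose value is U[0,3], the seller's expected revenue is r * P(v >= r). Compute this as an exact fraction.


Step 1: Posted price r = 29/10, value support [0,3]
Step 2: P(v >= r) = (3 - 29/10)/3 = 1/30
Step 3: Expected revenue = r * P(v >= r) = 29/10 * 1/30
Step 4: Revenue = 29/300

29/300


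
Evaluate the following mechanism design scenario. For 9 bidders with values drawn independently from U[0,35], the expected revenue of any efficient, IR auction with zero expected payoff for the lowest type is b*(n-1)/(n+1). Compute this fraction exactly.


Step 1: By Revenue Equivalence, expected revenue = b*(n-1)/(n+1)
Step 2: Substituting n = 9, b = 35
Step 3: Revenue = 35*(9-1)/(9+1) = 35*8/10
Step 4: Revenue = 280/10 = 28

28


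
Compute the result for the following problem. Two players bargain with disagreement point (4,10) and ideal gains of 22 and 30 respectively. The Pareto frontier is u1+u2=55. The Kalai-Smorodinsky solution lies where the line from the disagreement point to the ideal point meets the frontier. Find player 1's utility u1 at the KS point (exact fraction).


Step 1: At the KS point, (u1-d1)/r1 = (u2-d2)/r2 = t and u1+u2 = 55
Step 2: u1 = d1 + r1*t and u2 = d2 + r2*t, so (d1 + r1*t) + (d2 + r2*t) = 55
Step 3: t = (55 - 4 - 10)/(22 + 30) = 41/52
Step 4: u1 = d1 + r1*t = 4 + 22 * 41/52 = 555/26
Step 5: (Check: u2 = d2 + r2*t = 875/26; u1+u2 = 555/26 + 875/26 = 55, on the frontier.)

555/26


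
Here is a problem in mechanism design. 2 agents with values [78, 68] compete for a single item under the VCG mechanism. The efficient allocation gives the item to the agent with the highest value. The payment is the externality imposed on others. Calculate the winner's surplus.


Step 1: The winner is the agent with the highest value: agent 0 with value 78
Step 2: Values of other agents: [68]
Step 3: VCG payment = max of others' values = 68
Step 4: Surplus = 78 - 68 = 10

10


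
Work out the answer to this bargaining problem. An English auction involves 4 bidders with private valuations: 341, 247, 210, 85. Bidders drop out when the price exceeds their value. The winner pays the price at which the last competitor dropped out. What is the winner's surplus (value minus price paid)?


Step 1: Identify the highest value: 341
Step 2: Identify the second-highest value: 247
Step 3: The final price = second-highest value = 247
Step 4: Surplus = 341 - 247 = 94

94


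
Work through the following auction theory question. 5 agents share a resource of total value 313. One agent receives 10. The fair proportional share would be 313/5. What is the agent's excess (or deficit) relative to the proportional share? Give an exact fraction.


Step 1: Proportional share = 313/5
Step 2: Agent's actual allocation = 10
Step 3: Excess = 10 - 313/5 = -263/5

-263/5


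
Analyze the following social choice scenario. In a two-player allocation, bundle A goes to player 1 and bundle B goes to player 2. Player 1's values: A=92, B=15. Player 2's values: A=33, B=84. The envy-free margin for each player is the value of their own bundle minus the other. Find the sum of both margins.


Step 1: Player 1's margin = v1(A) - v1(B) = 92 - 15 = 77
Step 2: Player 2's margin = v2(B) - v2(A) = 84 - 33 = 51
Step 3: Total margin = 77 + 51 = 128

128


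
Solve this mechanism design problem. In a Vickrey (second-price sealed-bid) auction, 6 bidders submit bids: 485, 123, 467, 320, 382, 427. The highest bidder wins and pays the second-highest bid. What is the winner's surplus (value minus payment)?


Step 1: Sort bids in descending order: 485, 467, 427, 382, 320, 123
Step 2: The winning bid is the highest: 485
Step 3: The payment equals the second-highest bid: 467
Step 4: Surplus = winner's bid - payment = 485 - 467 = 18

18


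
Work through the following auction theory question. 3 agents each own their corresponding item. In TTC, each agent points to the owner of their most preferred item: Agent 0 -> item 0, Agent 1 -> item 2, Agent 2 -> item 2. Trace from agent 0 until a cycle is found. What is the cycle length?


Step 1: Trace the pointer graph from agent 0: 0 -> 0
Step 2: A cycle is detected when we revisit agent 0
Step 3: The cycle is: 0 -> 0
Step 4: Cycle length = 1

1


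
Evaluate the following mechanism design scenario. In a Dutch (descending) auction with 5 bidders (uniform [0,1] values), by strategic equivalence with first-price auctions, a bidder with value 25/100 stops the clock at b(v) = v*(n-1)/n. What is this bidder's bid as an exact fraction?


Step 1: Dutch auctions are strategically equivalent to first-price auctions
Step 2: The equilibrium bid is b(v) = v*(n-1)/n
Step 3: b = 1/4 * 4/5
Step 4: b = 1/5

1/5


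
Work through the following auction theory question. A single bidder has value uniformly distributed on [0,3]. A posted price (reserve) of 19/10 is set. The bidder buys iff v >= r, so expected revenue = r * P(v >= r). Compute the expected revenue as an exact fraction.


Step 1: Posted price r = 19/10, value support [0,3]
Step 2: P(v >= r) = (3 - 19/10)/3 = 11/30
Step 3: Expected revenue = r * P(v >= r) = 19/10 * 11/30
Step 4: Revenue = 209/300

209/300


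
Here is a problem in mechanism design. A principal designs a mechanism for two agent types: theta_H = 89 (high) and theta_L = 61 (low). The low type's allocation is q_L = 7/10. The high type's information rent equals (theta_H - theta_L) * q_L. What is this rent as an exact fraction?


Step 1: theta_H - theta_L = 89 - 61 = 28
Step 2: Information rent = (theta_H - theta_L) * q_L
Step 3: = 28 * 7/10
Step 4: = 98/5

98/5


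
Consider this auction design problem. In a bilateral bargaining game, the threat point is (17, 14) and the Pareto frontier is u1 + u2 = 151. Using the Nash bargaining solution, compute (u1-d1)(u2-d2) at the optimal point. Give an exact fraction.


Step 1: The Nash solution splits surplus symmetrically above the disagreement point
Step 2: u1 = (total + d1 - d2)/2 = (151 + 17 - 14)/2 = 77
Step 3: u2 = (total - d1 + d2)/2 = (151 - 17 + 14)/2 = 74
Step 4: Nash product = (77 - 17) * (74 - 14)
Step 5: = 60 * 60 = 3600

3600


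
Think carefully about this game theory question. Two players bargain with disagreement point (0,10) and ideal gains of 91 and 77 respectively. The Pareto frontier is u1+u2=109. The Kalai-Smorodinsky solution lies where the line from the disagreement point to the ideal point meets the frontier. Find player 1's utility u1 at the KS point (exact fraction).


Step 1: At the KS point, (u1-d1)/r1 = (u2-d2)/r2 = t and u1+u2 = 109
Step 2: u1 = d1 + r1*t and u2 = d2 + r2*t, so (d1 + r1*t) + (d2 + r2*t) = 109
Step 3: t = (109 - 0 - 10)/(91 + 77) = 99/168 = 33/56
Step 4: u1 = d1 + r1*t = 0 + 91 * 33/56 = 429/8
Step 5: (Check: u2 = d2 + r2*t = 443/8; u1+u2 = 429/8 + 443/8 = 109, on the frontier.)

429/8


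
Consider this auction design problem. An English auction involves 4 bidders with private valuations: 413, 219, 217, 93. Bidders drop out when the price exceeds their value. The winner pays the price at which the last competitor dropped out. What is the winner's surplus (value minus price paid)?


Step 1: Identify the highest value: 413
Step 2: Identify the second-highest value: 219
Step 3: The final price = second-highest value = 219
Step 4: Surplus = 413 - 219 = 194

194


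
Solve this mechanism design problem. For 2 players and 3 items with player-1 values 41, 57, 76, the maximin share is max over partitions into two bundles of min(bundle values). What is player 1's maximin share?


Step 1: Item values = 41, 57, 76
Step 2: Enumerate all 2-bundle partitions and take the smaller bundle:
  Partition 1: {41} vs {57,76} -> bundles 41, 133; min = 41
  Partition 2: {57} vs {41,76} -> bundles 57, 117; min = 57
  Partition 3: {76} vs {41,57} -> bundles 76, 98; min = 76
Step 3: MMS = max(41, 57, 76) = 76

76


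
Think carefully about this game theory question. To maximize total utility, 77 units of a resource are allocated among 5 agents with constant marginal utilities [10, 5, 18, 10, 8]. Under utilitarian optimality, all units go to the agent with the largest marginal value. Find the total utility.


Step 1: The marginal utilities are [10, 5, 18, 10, 8]
Step 2: The highest marginal utility is 18
Step 3: All 77 units go to that agent
Step 4: Total utility = 18 * 77 = 1386

1386


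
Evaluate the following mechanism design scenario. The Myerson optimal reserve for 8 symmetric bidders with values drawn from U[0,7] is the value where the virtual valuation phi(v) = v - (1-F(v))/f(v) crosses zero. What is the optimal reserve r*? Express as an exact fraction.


Step 1: For U[0,7], F(v) = v/7 and f(v) = 1/7
Step 2: phi(v) = v - (1 - v/7)/(1/7) = v - (7 - v) = 2v - 7
Step 3: Set phi(r*) = 0: 2r* - 7 = 0
Step 4: r* = 7/2 (the number of bidders n = 8 does not enter)

7/2


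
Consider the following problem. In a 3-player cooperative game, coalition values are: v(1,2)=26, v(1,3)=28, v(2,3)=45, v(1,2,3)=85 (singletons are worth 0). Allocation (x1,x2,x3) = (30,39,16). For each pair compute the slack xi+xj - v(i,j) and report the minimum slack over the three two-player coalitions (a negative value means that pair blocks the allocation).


Step 1: Slack for coalition (1,2): x1+x2 - v12 = 69 - 26 = 43
Step 2: Slack for coalition (1,3): x1+x3 - v13 = 46 - 28 = 18
Step 3: Slack for coalition (2,3): x2+x3 - v23 = 55 - 45 = 10
Step 4: Minimum slack = min(43, 18, 10) = 10, attained by (2,3); no pair can gain by deviating, so the allocation is in the core

10


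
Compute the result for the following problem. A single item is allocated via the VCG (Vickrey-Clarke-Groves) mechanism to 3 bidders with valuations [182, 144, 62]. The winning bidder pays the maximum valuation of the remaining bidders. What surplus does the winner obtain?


Step 1: The winner is the agent with the highest value: agent 0 with value 182
Step 2: Values of other agents: [144, 62]
Step 3: VCG payment = max of others' values = 144
Step 4: Surplus = 182 - 144 = 38

38
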